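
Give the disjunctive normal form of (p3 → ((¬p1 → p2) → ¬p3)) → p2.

(p3 ∧ p1) ∨ p2

(p3 → ((¬p1 → p2) → ¬p3)) → p2
≡ ¬(p3 → ((¬p1 → p2) → ¬p3)) ∨ p2   [eliminate →]
≡ ¬(¬p3 ∨ ((¬p1 → p2) → ¬p3)) ∨ p2   [eliminate →]
≡ ¬(¬p3 ∨ ¬(¬p1 → p2) ∨ ¬p3) ∨ p2   [eliminate →]
≡ ¬(¬p3 ∨ ¬(¬¬p1 ∨ p2) ∨ ¬p3) ∨ p2   [eliminate →]
≡ (¬¬p3 ∧ ¬¬(¬¬p1 ∨ p2) ∧ ¬¬p3) ∨ p2   [De Morgan]
≡ (p3 ∧ ¬¬(¬¬p1 ∨ p2) ∧ ¬¬p3) ∨ p2   [double negation]
≡ (p3 ∧ (¬¬p1 ∨ p2) ∧ ¬¬p3) ∨ p2   [double negation]
≡ (p3 ∧ (p1 ∨ p2) ∧ ¬¬p3) ∨ p2   [double negation]
≡ (p3 ∧ (p1 ∨ p2) ∧ p3) ∨ p2   [double negation]
≡ (p3 ∧ p1 ∧ p3) ∨ (p3 ∧ p2 ∧ p3) ∨ p2   [distribute ∧ over ∨]
≡ (p3 ∧ p1) ∨ p2   [simplify]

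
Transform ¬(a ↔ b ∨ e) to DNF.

¬(a ↔ b ∨ e)
≡ ¬((a → b ∨ e) ∧ (b ∨ e → a))   [eliminate ↔]
≡ ¬((¬a ∨ b ∨ e) ∧ (b ∨ e → a))   [eliminate →]
≡ ¬((¬a ∨ b ∨ e) ∧ (¬(b ∨ e) ∨ a))   [eliminate →]
≡ ¬(¬a ∨ b ∨ e) ∨ ¬(¬(b ∨ e) ∨ a)   [De Morgan]
≡ ¬¬a ∧ ¬b ∧ ¬e ∨ ¬(¬(b ∨ e) ∨ a)   [De Morgan]
≡ a ∧ ¬b ∧ ¬e ∨ ¬(¬(b ∨ e) ∨ a)   [double negation]
≡ a ∧ ¬b ∧ ¬e ∨ ¬¬(b ∨ e) ∧ ¬a   [De Morgan]
≡ a ∧ ¬b ∧ ¬e ∨ (b ∨ e) ∧ ¬a   [double negation]
≡ a ∧ ¬b ∧ ¬e ∨ b ∧ ¬a ∨ e ∧ ¬a   [distribute ∧ over ∨]

a ∧ ¬b ∧ ¬e ∨ b ∧ ¬a ∨ e ∧ ¬a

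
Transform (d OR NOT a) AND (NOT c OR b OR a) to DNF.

(d AND NOT c) OR (d AND b) OR (d AND a) OR (NOT a AND NOT c) OR (NOT a AND b)

(d OR NOT a) AND (NOT c OR b OR a)
≡ (d AND NOT c) OR (d AND b) OR (d AND a) OR (NOT a AND NOT c) OR (NOT a AND b) OR (NOT a AND a)   — distribute AND over OR
≡ (d AND NOT c) OR (d AND b) OR (d AND a) OR (NOT a AND NOT c) OR (NOT a AND b)   — simplify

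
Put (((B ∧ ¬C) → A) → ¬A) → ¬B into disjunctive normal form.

(((B ∧ ¬C) → A) → ¬A) → ¬B
⇔ ¬(((B ∧ ¬C) → A) → ¬A) ∨ ¬B   — eliminate →
⇔ ¬(¬((B ∧ ¬C) → A) ∨ ¬A) ∨ ¬B   — eliminate →
⇔ ¬(¬(¬(B ∧ ¬C) ∨ A) ∨ ¬A) ∨ ¬B   — eliminate →
⇔ (¬¬(¬(B ∧ ¬C) ∨ A) ∧ ¬¬A) ∨ ¬B   — De Morgan
⇔ ((¬(B ∧ ¬C) ∨ A) ∧ ¬¬A) ∨ ¬B   — double negation
⇔ ((¬B ∨ ¬¬C ∨ A) ∧ ¬¬A) ∨ ¬B   — De Morgan
⇔ ((¬B ∨ C ∨ A) ∧ ¬¬A) ∨ ¬B   — double negation
⇔ ((¬B ∨ C ∨ A) ∧ A) ∨ ¬B   — double negation
⇔ (¬B ∧ A) ∨ (C ∧ A) ∨ (A ∧ A) ∨ ¬B   — distribute ∧ over ∨
⇔ A ∨ ¬B   — simplify

A ∨ ¬B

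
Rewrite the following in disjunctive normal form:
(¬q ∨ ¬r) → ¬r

(q ∧ r) ∨ ¬r

(¬q ∨ ¬r) → ¬r
= ¬(¬q ∨ ¬r) ∨ ¬r   [eliminate →]
= (¬¬q ∧ ¬¬r) ∨ ¬r   [De Morgan]
= (q ∧ ¬¬r) ∨ ¬r   [double negation]
= (q ∧ r) ∨ ¬r   [double negation]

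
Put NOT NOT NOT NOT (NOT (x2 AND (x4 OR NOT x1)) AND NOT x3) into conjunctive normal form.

NOT NOT NOT NOT (NOT (x2 AND (x4 OR NOT x1)) AND NOT x3)
= NOT NOT (NOT (x2 AND (x4 OR NOT x1)) AND NOT x3)   [double negation]
= NOT (x2 AND (x4 OR NOT x1)) AND NOT x3   [double negation]
= (NOT x2 OR NOT (x4 OR NOT x1)) AND NOT x3   [De Morgan]
= (NOT x2 OR (NOT x4 AND NOT NOT x1)) AND NOT x3   [De Morgan]
= (NOT x2 OR (NOT x4 AND x1)) AND NOT x3   [double negation]
= (NOT x2 OR NOT x4) AND (NOT x2 OR x1) AND NOT x3   [distribute OR over AND]

(NOT x2 OR NOT x4) AND (NOT x2 OR x1) AND NOT x3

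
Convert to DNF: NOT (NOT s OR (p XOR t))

(s AND NOT p AND NOT t) OR (s AND t AND p)

NOT (NOT s OR (p XOR t))
≡ NOT (NOT s OR (p AND NOT t) OR (NOT p AND t))   (expand XOR)
≡ NOT NOT s AND NOT (p AND NOT t) AND NOT (NOT p AND t)   (De Morgan)
≡ s AND NOT (p AND NOT t) AND NOT (NOT p AND t)   (double negation)
≡ s AND (NOT p OR NOT NOT t) AND NOT (NOT p AND t)   (De Morgan)
≡ s AND (NOT p OR t) AND NOT (NOT p AND t)   (double negation)
≡ s AND (NOT p OR t) AND (NOT NOT p OR NOT t)   (De Morgan)
≡ s AND (NOT p OR t) AND (p OR NOT t)   (double negation)
≡ (s AND NOT p AND p) OR (s AND NOT p AND NOT t) OR (s AND t AND p) OR (s AND t AND NOT t)   (distribute AND over OR)
≡ (s AND NOT p AND NOT t) OR (s AND t AND p)   (simplify)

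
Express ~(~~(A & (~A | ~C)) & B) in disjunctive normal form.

~A | (A & C) | ~B

~(~~(A & (~A | ~C)) & B)
= ~~~(A & (~A | ~C)) | ~B   — De Morgan
= ~(A & (~A | ~C)) | ~B   — double negation
= ~A | ~(~A | ~C) | ~B   — De Morgan
= ~A | (~~A & ~~C) | ~B   — De Morgan
= ~A | (A & ~~C) | ~B   — double negation
= ~A | (A & C) | ~B   — double negation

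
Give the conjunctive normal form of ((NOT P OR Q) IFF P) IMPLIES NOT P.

((NOT P OR Q) IFF P) IMPLIES NOT P
≡ NOT ((NOT P OR Q) IFF P) OR NOT P   [eliminate IMPLIES]
≡ NOT (((NOT P OR Q) IMPLIES P) AND (P IMPLIES (NOT P OR Q))) OR NOT P   [eliminate IFF]
≡ NOT ((NOT (NOT P OR Q) OR P) AND (P IMPLIES (NOT P OR Q))) OR NOT P   [eliminate IMPLIES]
≡ NOT ((NOT (NOT P OR Q) OR P) AND (NOT P OR NOT P OR Q)) OR NOT P   [eliminate IMPLIES]
≡ NOT (NOT (NOT P OR Q) OR P) OR NOT (NOT P OR NOT P OR Q) OR NOT P   [De Morgan]
≡ (NOT NOT (NOT P OR Q) AND NOT P) OR NOT (NOT P OR NOT P OR Q) OR NOT P   [De Morgan]
≡ ((NOT P OR Q) AND NOT P) OR NOT (NOT P OR NOT P OR Q) OR NOT P   [double negation]
≡ ((NOT P OR Q) AND NOT P) OR (NOT NOT P AND NOT NOT P AND NOT Q) OR NOT P   [De Morgan]
≡ ((NOT P OR Q) AND NOT P) OR (P AND NOT NOT P AND NOT Q) OR NOT P   [double negation]
≡ ((NOT P OR Q) AND NOT P) OR (P AND P AND NOT Q) OR NOT P   [double negation]
≡ (NOT P OR Q OR P OR NOT P) AND (NOT P OR Q OR P OR NOT P) AND (NOT P OR Q OR NOT Q OR NOT P) AND (NOT P OR P OR NOT P) AND (NOT P OR P OR NOT P) AND (NOT P OR NOT Q OR NOT P)   [distribute OR over AND]
≡ NOT P OR NOT Q   [simplify]

NOT P OR NOT Q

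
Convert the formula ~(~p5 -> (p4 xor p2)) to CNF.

~(~p5 -> (p4 xor p2))
= ~(~~p5 | (p4 xor p2))   [eliminate ->]
= ~(~~p5 | ((p4 | p2) & ~(p4 & p2)))   [expand xor]
= ~~~p5 & ~((p4 | p2) & ~(p4 & p2))   [De Morgan]
= ~p5 & ~((p4 | p2) & ~(p4 & p2))   [double negation]
= ~p5 & (~(p4 | p2) | ~~(p4 & p2))   [De Morgan]
= ~p5 & ((~p4 & ~p2) | ~~(p4 & p2))   [De Morgan]
= ~p5 & ((~p4 & ~p2) | (p4 & p2))   [double negation]
= ~p5 & (~p4 | p4) & (~p4 | p2) & (~p2 | p4) & (~p2 | p2)   [distribute | over &]
= ~p5 & (~p4 | p2) & (~p2 | p4)   [simplify]

~p5 & (~p4 | p2) & (~p2 | p4)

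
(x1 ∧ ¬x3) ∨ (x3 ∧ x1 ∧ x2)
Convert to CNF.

x1 ∧ (¬x3 ∨ x2)

(x1 ∧ ¬x3) ∨ (x3 ∧ x1 ∧ x2)
≡ (x1 ∨ x3) ∧ (x1 ∨ x1) ∧ (x1 ∨ x2) ∧ (¬x3 ∨ x3) ∧ (¬x3 ∨ x1) ∧ (¬x3 ∨ x2)   [distribute ∨ over ∧]
≡ x1 ∧ (¬x3 ∨ x2)   [simplify]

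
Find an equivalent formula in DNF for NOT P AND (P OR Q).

NOT P AND Q

NOT P AND (P OR Q)
≡ (NOT P AND P) OR (NOT P AND Q)   [distribute AND over OR]
≡ NOT P AND Q   [simplify]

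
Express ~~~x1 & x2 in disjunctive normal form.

~x1 & x2

~~~x1 & x2
⇔ ~x1 & x2   [double negation]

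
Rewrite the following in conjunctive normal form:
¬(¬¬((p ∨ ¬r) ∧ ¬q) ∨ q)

¬(¬¬((p ∨ ¬r) ∧ ¬q) ∨ q)
⇔ ¬¬¬((p ∨ ¬r) ∧ ¬q) ∧ ¬q   [De Morgan]
⇔ ¬((p ∨ ¬r) ∧ ¬q) ∧ ¬q   [double negation]
⇔ (¬(p ∨ ¬r) ∨ ¬¬q) ∧ ¬q   [De Morgan]
⇔ ((¬p ∧ ¬¬r) ∨ ¬¬q) ∧ ¬q   [De Morgan]
⇔ ((¬p ∧ r) ∨ ¬¬q) ∧ ¬q   [double negation]
⇔ ((¬p ∧ r) ∨ q) ∧ ¬q   [double negation]
⇔ (¬p ∨ q) ∧ (r ∨ q) ∧ ¬q   [distribute ∨ over ∧]

(¬p ∨ q) ∧ (r ∨ q) ∧ ¬q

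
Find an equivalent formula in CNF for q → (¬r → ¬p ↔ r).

q → (¬r → ¬p ↔ r)
= ¬q ∨ (¬r → ¬p ↔ r)
= ¬q ∨ ((¬r → ¬p) → r) ∧ (r → (¬r → ¬p))
= ¬q ∨ (¬(¬r → ¬p) ∨ r) ∧ (r → (¬r → ¬p))
= ¬q ∨ (¬(¬¬r ∨ ¬p) ∨ r) ∧ (r → (¬r → ¬p))
= ¬q ∨ (¬(¬¬r ∨ ¬p) ∨ r) ∧ (¬r ∨ (¬r → ¬p))
= ¬q ∨ (¬(¬¬r ∨ ¬p) ∨ r) ∧ (¬r ∨ ¬¬r ∨ ¬p)
= ¬q ∨ (¬¬¬r ∧ ¬¬p ∨ r) ∧ (¬r ∨ ¬¬r ∨ ¬p)
= ¬q ∨ (¬r ∧ ¬¬p ∨ r) ∧ (¬r ∨ ¬¬r ∨ ¬p)
= ¬q ∨ (¬r ∧ p ∨ r) ∧ (¬r ∨ ¬¬r ∨ ¬p)
= ¬q ∨ (¬r ∧ p ∨ r) ∧ (¬r ∨ r ∨ ¬p)
= (¬q ∨ ¬r ∨ r) ∧ (¬q ∨ p ∨ r) ∧ (¬q ∨ ¬r ∨ r ∨ ¬p)
= ¬q ∨ p ∨ r

¬q ∨ p ∨ r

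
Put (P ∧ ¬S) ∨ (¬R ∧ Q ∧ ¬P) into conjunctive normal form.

(P ∧ ¬S) ∨ (¬R ∧ Q ∧ ¬P)
= (P ∨ ¬R) ∧ (P ∨ Q) ∧ (P ∨ ¬P) ∧ (¬S ∨ ¬R) ∧ (¬S ∨ Q) ∧ (¬S ∨ ¬P)   [distribute ∨ over ∧]
= (P ∨ ¬R) ∧ (P ∨ Q) ∧ (¬S ∨ ¬R) ∧ (¬S ∨ Q) ∧ (¬S ∨ ¬P)   [simplify]

(P ∨ ¬R) ∧ (P ∨ Q) ∧ (¬S ∨ ¬R) ∧ (¬S ∨ Q) ∧ (¬S ∨ ¬P)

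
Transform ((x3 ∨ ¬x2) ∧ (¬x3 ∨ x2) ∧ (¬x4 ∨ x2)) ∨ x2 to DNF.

((x3 ∨ ¬x2) ∧ (¬x3 ∨ x2) ∧ (¬x4 ∨ x2)) ∨ x2
⇔ (x3 ∧ ¬x3 ∧ ¬x4) ∨ (x3 ∧ ¬x3 ∧ x2) ∨ (x3 ∧ x2 ∧ ¬x4) ∨ (x3 ∧ x2 ∧ x2) ∨ (¬x2 ∧ ¬x3 ∧ ¬x4) ∨ (¬x2 ∧ ¬x3 ∧ x2) ∨ (¬x2 ∧ x2 ∧ ¬x4) ∨ (¬x2 ∧ x2 ∧ x2) ∨ x2   [distribute ∧ over ∨]
⇔ (¬x2 ∧ ¬x3 ∧ ¬x4) ∨ x2   [simplify]

(¬x2 ∧ ¬x3 ∧ ¬x4) ∨ x2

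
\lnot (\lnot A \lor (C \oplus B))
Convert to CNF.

\lnot (\lnot A \lor (C \oplus B))
≡ \lnot (\lnot A \lor ((C \lor B) \land \lnot (C \land B)))   [expand \oplus]
≡ \lnot \lnot A \land \lnot ((C \lor B) \land \lnot (C \land B))   [De Morgan]
≡ A \land \lnot ((C \lor B) \land \lnot (C \land B))   [double negation]
≡ A \land (\lnot (C \lor B) \lor \lnot \lnot (C \land B))   [De Morgan]
≡ A \land ((\lnot C \land \lnot B) \lor \lnot \lnot (C \land B))   [De Morgan]
≡ A \land ((\lnot C \land \lnot B) \lor (C \land B))   [double negation]
≡ A \land (\lnot C \lor C) \land (\lnot C \lor B) \land (\lnot B \lor C) \land (\lnot B \lor B)   [distribute \lor over \land]
≡ A \land (\lnot C \lor B) \land (\lnot B \lor C)   [simplify]

A \land (\lnot C \lor B) \land (\lnot B \lor C)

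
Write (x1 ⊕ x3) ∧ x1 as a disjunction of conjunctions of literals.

(x1 ⊕ x3) ∧ x1
⇔ ((x1 ∧ ¬x3) ∨ (¬x1 ∧ x3)) ∧ x1   [expand ⊕]
⇔ (x1 ∧ ¬x3 ∧ x1) ∨ (¬x1 ∧ x3 ∧ x1)   [distribute ∧ over ∨]
⇔ x1 ∧ ¬x3   [simplify]

x1 ∧ ¬x3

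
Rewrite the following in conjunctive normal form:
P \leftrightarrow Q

P \leftrightarrow Q
≡ (P \to Q) \land (Q \to P)   — eliminate \leftrightarrow
≡ (\lnot P \lor Q) \land (Q \to P)   — eliminate \to
≡ (\lnot P \lor Q) \land (\lnot Q \lor P)   — eliminate \to

(\lnot P \lor Q) \land (\lnot Q \lor P)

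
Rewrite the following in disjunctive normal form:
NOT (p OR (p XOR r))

NOT p AND NOT r

NOT (p OR (p XOR r))
≡ NOT (p OR (p AND NOT r) OR (NOT p AND r))
≡ NOT p AND NOT (p AND NOT r) AND NOT (NOT p AND r)
≡ NOT p AND (NOT p OR NOT NOT r) AND NOT (NOT p AND r)
≡ NOT p AND (NOT p OR r) AND NOT (NOT p AND r)
≡ NOT p AND (NOT p OR r) AND (NOT NOT p OR NOT r)
≡ NOT p AND (NOT p OR r) AND (p OR NOT r)
≡ (NOT p AND NOT p AND p) OR (NOT p AND NOT p AND NOT r) OR (NOT p AND r AND p) OR (NOT p AND r AND NOT r)
≡ NOT p AND NOT r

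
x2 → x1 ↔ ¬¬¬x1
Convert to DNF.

¬x1 ∧ ¬x2

x2 → x1 ↔ ¬¬¬x1
≡ ((x2 → x1) → ¬¬¬x1) ∧ (¬¬¬x1 → (x2 → x1))   [eliminate ↔]
≡ (¬(x2 → x1) ∨ ¬¬¬x1) ∧ (¬¬¬x1 → (x2 → x1))   [eliminate →]
≡ (¬(¬x2 ∨ x1) ∨ ¬¬¬x1) ∧ (¬¬¬x1 → (x2 → x1))   [eliminate →]
≡ (¬(¬x2 ∨ x1) ∨ ¬¬¬x1) ∧ (¬¬¬¬x1 ∨ (x2 → x1))   [eliminate →]
≡ (¬(¬x2 ∨ x1) ∨ ¬¬¬x1) ∧ (¬¬¬¬x1 ∨ ¬x2 ∨ x1)   [eliminate →]
≡ (¬¬x2 ∧ ¬x1 ∨ ¬¬¬x1) ∧ (¬¬¬¬x1 ∨ ¬x2 ∨ x1)   [De Morgan]
≡ (x2 ∧ ¬x1 ∨ ¬¬¬x1) ∧ (¬¬¬¬x1 ∨ ¬x2 ∨ x1)   [double negation]
≡ (x2 ∧ ¬x1 ∨ ¬x1) ∧ (¬¬¬¬x1 ∨ ¬x2 ∨ x1)   [double negation]
≡ (x2 ∧ ¬x1 ∨ ¬x1) ∧ (¬¬x1 ∨ ¬x2 ∨ x1)   [double negation]
≡ (x2 ∧ ¬x1 ∨ ¬x1) ∧ (x1 ∨ ¬x2 ∨ x1)   [double negation]
≡ x2 ∧ ¬x1 ∧ x1 ∨ x2 ∧ ¬x1 ∧ ¬x2 ∨ x2 ∧ ¬x1 ∧ x1 ∨ ¬x1 ∧ x1 ∨ ¬x1 ∧ ¬x2 ∨ ¬x1 ∧ x1   [distribute ∧ over ∨]
≡ ¬x1 ∧ ¬x2   [simplify]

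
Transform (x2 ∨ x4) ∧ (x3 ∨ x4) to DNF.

(x2 ∨ x4) ∧ (x3 ∨ x4)
≡ (x2 ∧ x3) ∨ (x2 ∧ x4) ∨ (x4 ∧ x3) ∨ (x4 ∧ x4)   [distribute ∧ over ∨]
≡ (x2 ∧ x3) ∨ x4   [simplify]

(x2 ∧ x3) ∨ x4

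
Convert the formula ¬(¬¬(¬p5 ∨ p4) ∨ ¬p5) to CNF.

p5 ∧ ¬p4

¬(¬¬(¬p5 ∨ p4) ∨ ¬p5)
= ¬¬¬(¬p5 ∨ p4) ∧ ¬¬p5   — De Morgan
= ¬(¬p5 ∨ p4) ∧ ¬¬p5   — double negation
= ¬¬p5 ∧ ¬p4 ∧ ¬¬p5   — De Morgan
= p5 ∧ ¬p4 ∧ ¬¬p5   — double negation
= p5 ∧ ¬p4 ∧ p5   — double negation
= p5 ∧ ¬p4   — simplify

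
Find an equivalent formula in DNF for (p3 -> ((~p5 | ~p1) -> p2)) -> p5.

(p3 & ~p5 & ~p2) | (p3 & ~p1 & ~p2) | p5

(p3 -> ((~p5 | ~p1) -> p2)) -> p5
= ~(p3 -> ((~p5 | ~p1) -> p2)) | p5   — eliminate ->
= ~(~p3 | ((~p5 | ~p1) -> p2)) | p5   — eliminate ->
= ~(~p3 | ~(~p5 | ~p1) | p2) | p5   — eliminate ->
= (~~p3 & ~~(~p5 | ~p1) & ~p2) | p5   — De Morgan
= (p3 & ~~(~p5 | ~p1) & ~p2) | p5   — double negation
= (p3 & (~p5 | ~p1) & ~p2) | p5   — double negation
= (p3 & ~p5 & ~p2) | (p3 & ~p1 & ~p2) | p5   — distribute & over |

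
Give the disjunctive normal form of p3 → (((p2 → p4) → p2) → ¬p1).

¬p3 ∨ ¬p2 ∨ ¬p1

p3 → (((p2 → p4) → p2) → ¬p1)
≡ ¬p3 ∨ (((p2 → p4) → p2) → ¬p1)
≡ ¬p3 ∨ ¬((p2 → p4) → p2) ∨ ¬p1
≡ ¬p3 ∨ ¬(¬(p2 → p4) ∨ p2) ∨ ¬p1
≡ ¬p3 ∨ ¬(¬(¬p2 ∨ p4) ∨ p2) ∨ ¬p1
≡ ¬p3 ∨ ¬¬(¬p2 ∨ p4) ∧ ¬p2 ∨ ¬p1
≡ ¬p3 ∨ (¬p2 ∨ p4) ∧ ¬p2 ∨ ¬p1
≡ ¬p3 ∨ ¬p2 ∧ ¬p2 ∨ p4 ∧ ¬p2 ∨ ¬p1
≡ ¬p3 ∨ ¬p2 ∨ ¬p1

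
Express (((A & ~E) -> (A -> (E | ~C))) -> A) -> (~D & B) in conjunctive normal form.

(~A | ~D) & (~A | B)

(((A & ~E) -> (A -> (E | ~C))) -> A) -> (~D & B)
= ~(((A & ~E) -> (A -> (E | ~C))) -> A) | (~D & B)   [eliminate ->]
= ~(~((A & ~E) -> (A -> (E | ~C))) | A) | (~D & B)   [eliminate ->]
= ~(~(~(A & ~E) | (A -> (E | ~C))) | A) | (~D & B)   [eliminate ->]
= ~(~(~(A & ~E) | ~A | E | ~C) | A) | (~D & B)   [eliminate ->]
= (~~(~(A & ~E) | ~A | E | ~C) & ~A) | (~D & B)   [De Morgan]
= ((~(A & ~E) | ~A | E | ~C) & ~A) | (~D & B)   [double negation]
= ((~A | ~~E | ~A | E | ~C) & ~A) | (~D & B)   [De Morgan]
= ((~A | E | ~A | E | ~C) & ~A) | (~D & B)   [double negation]
= (~A | E | ~A | E | ~C | ~D) & (~A | E | ~A | E | ~C | B) & (~A | ~D) & (~A | B)   [distribute | over &]
= (~A | ~D) & (~A | B)   [simplify]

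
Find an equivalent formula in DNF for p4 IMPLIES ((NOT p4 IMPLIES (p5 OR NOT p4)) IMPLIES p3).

p4 IMPLIES ((NOT p4 IMPLIES (p5 OR NOT p4)) IMPLIES p3)
⇔ NOT p4 OR ((NOT p4 IMPLIES (p5 OR NOT p4)) IMPLIES p3)   — eliminate IMPLIES
⇔ NOT p4 OR NOT (NOT p4 IMPLIES (p5 OR NOT p4)) OR p3   — eliminate IMPLIES
⇔ NOT p4 OR NOT (NOT NOT p4 OR p5 OR NOT p4) OR p3   — eliminate IMPLIES
⇔ NOT p4 OR (NOT NOT NOT p4 AND NOT p5 AND NOT NOT p4) OR p3   — De Morgan
⇔ NOT p4 OR (NOT p4 AND NOT p5 AND NOT NOT p4) OR p3   — double negation
⇔ NOT p4 OR (NOT p4 AND NOT p5 AND p4) OR p3   — double negation
⇔ NOT p4 OR p3   — simplify

NOT p4 OR p3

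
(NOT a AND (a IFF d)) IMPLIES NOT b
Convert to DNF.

a OR (d AND NOT a) OR NOT b

(NOT a AND (a IFF d)) IMPLIES NOT b
⇔ NOT (NOT a AND (a IFF d)) OR NOT b   [eliminate IMPLIES]
⇔ NOT (NOT a AND (a IMPLIES d) AND (d IMPLIES a)) OR NOT b   [eliminate IFF]
⇔ NOT (NOT a AND (NOT a OR d) AND (d IMPLIES a)) OR NOT b   [eliminate IMPLIES]
⇔ NOT (NOT a AND (NOT a OR d) AND (NOT d OR a)) OR NOT b   [eliminate IMPLIES]
⇔ NOT NOT a OR NOT (NOT a OR d) OR NOT (NOT d OR a) OR NOT b   [De Morgan]
⇔ a OR NOT (NOT a OR d) OR NOT (NOT d OR a) OR NOT b   [double negation]
⇔ a OR (NOT NOT a AND NOT d) OR NOT (NOT d OR a) OR NOT b   [De Morgan]
⇔ a OR (a AND NOT d) OR NOT (NOT d OR a) OR NOT b   [double negation]
⇔ a OR (a AND NOT d) OR (NOT NOT d AND NOT a) OR NOT b   [De Morgan]
⇔ a OR (a AND NOT d) OR (d AND NOT a) OR NOT b   [double negation]
⇔ a OR (d AND NOT a) OR NOT b   [simplify]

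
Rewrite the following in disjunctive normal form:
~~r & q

r & q

~~r & q
≡ r & q   [double negation]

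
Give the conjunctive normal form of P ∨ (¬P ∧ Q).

P ∨ Q

P ∨ (¬P ∧ Q)
≡ (P ∨ ¬P) ∧ (P ∨ Q)   [distribute ∨ over ∧]
≡ P ∨ Q   [simplify]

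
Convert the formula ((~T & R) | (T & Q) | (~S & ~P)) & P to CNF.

(~T | Q | ~S) & (~T | Q | ~P) & (R | T | ~S) & (R | T | ~P) & (R | Q | ~S) & (R | Q | ~P) & P

((~T & R) | (T & Q) | (~S & ~P)) & P
= (~T | T | ~S) & (~T | T | ~P) & (~T | Q | ~S) & (~T | Q | ~P) & (R | T | ~S) & (R | T | ~P) & (R | Q | ~S) & (R | Q | ~P) & P   [distribute | over &]
= (~T | Q | ~S) & (~T | Q | ~P) & (R | T | ~S) & (R | T | ~P) & (R | Q | ~S) & (R | Q | ~P) & P   [simplify]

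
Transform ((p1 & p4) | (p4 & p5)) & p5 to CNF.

p4 & p5

((p1 & p4) | (p4 & p5)) & p5
≡ (p1 | p4) & (p1 | p5) & (p4 | p4) & (p4 | p5) & p5   [distribute | over &]
≡ p4 & p5   [simplify]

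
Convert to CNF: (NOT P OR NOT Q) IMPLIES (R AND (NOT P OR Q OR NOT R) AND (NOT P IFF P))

P AND (Q OR R) AND (Q OR NOT P)

(NOT P OR NOT Q) IMPLIES (R AND (NOT P OR Q OR NOT R) AND (NOT P IFF P))
≡ NOT (NOT P OR NOT Q) OR (R AND (NOT P OR Q OR NOT R) AND (NOT P IFF P))   — eliminate IMPLIES
≡ NOT (NOT P OR NOT Q) OR (R AND (NOT P OR Q OR NOT R) AND (NOT P IMPLIES P) AND (P IMPLIES NOT P))   — eliminate IFF
≡ NOT (NOT P OR NOT Q) OR (R AND (NOT P OR Q OR NOT R) AND (NOT NOT P OR P) AND (P IMPLIES NOT P))   — eliminate IMPLIES
≡ NOT (NOT P OR NOT Q) OR (R AND (NOT P OR Q OR NOT R) AND (NOT NOT P OR P) AND (NOT P OR NOT P))   — eliminate IMPLIES
≡ (NOT NOT P AND NOT NOT Q) OR (R AND (NOT P OR Q OR NOT R) AND (NOT NOT P OR P) AND (NOT P OR NOT P))   — De Morgan
≡ (P AND NOT NOT Q) OR (R AND (NOT P OR Q OR NOT R) AND (NOT NOT P OR P) AND (NOT P OR NOT P))   — double negation
≡ (P AND Q) OR (R AND (NOT P OR Q OR NOT R) AND (NOT NOT P OR P) AND (NOT P OR NOT P))   — double negation
≡ (P AND Q) OR (R AND (NOT P OR Q OR NOT R) AND (P OR P) AND (NOT P OR NOT P))   — double negation
≡ (P OR R) AND (P OR NOT P OR Q OR NOT R) AND (P OR P OR P) AND (P OR NOT P OR NOT P) AND (Q OR R) AND (Q OR NOT P OR Q OR NOT R) AND (Q OR P OR P) AND (Q OR NOT P OR NOT P)   — distribute OR over AND
≡ P AND (Q OR R) AND (Q OR NOT P)   — simplify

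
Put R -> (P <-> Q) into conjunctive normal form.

R -> (P <-> Q)
⇔ ~R | (P <-> Q)
⇔ ~R | ((P -> Q) & (Q -> P))
⇔ ~R | ((~P | Q) & (Q -> P))
⇔ ~R | ((~P | Q) & (~Q | P))
⇔ (~R | ~P | Q) & (~R | ~Q | P)

(~R | ~P | Q) & (~R | ~Q | P)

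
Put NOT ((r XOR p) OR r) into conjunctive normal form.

NOT ((r XOR p) OR r)
⇔ NOT (((r OR p) AND NOT (r AND p)) OR r)   [expand XOR]
⇔ NOT ((r OR p) AND NOT (r AND p)) AND NOT r   [De Morgan]
⇔ (NOT (r OR p) OR NOT NOT (r AND p)) AND NOT r   [De Morgan]
⇔ ((NOT r AND NOT p) OR NOT NOT (r AND p)) AND NOT r   [De Morgan]
⇔ ((NOT r AND NOT p) OR (r AND p)) AND NOT r   [double negation]
⇔ (NOT r OR r) AND (NOT r OR p) AND (NOT p OR r) AND (NOT p OR p) AND NOT r   [distribute OR over AND]
⇔ (NOT p OR r) AND NOT r   [simplify]

(NOT p OR r) AND NOT r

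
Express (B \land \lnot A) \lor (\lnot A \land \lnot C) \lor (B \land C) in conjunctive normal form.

(B \land \lnot A) \lor (\lnot A \land \lnot C) \lor (B \land C)
⇔ (B \lor \lnot A \lor B) \land (B \lor \lnot A \lor C) \land (B \lor \lnot C \lor B) \land (B \lor \lnot C \lor C) \land (\lnot A \lor \lnot A \lor B) \land (\lnot A \lor \lnot A \lor C) \land (\lnot A \lor \lnot C \lor B) \land (\lnot A \lor \lnot C \lor C)   [distribute \lor over \land]
⇔ (B \lor \lnot A) \land (B \lor \lnot C) \land (\lnot A \lor C)   [simplify]

(B \lor \lnot A) \land (B \lor \lnot C) \land (\lnot A \lor C)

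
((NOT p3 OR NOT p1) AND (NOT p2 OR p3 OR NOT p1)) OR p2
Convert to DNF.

(NOT p3 AND NOT p2) OR NOT p1 OR p2

((NOT p3 OR NOT p1) AND (NOT p2 OR p3 OR NOT p1)) OR p2
≡ (NOT p3 AND NOT p2) OR (NOT p3 AND p3) OR (NOT p3 AND NOT p1) OR (NOT p1 AND NOT p2) OR (NOT p1 AND p3) OR (NOT p1 AND NOT p1) OR p2   [distribute AND over OR]
≡ (NOT p3 AND NOT p2) OR NOT p1 OR p2   [simplify]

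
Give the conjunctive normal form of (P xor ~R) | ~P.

~P | R

(P xor ~R) | ~P
≡ ((P | ~R) & ~(P & ~R)) | ~P   (expand xor)
≡ ((P | ~R) & (~P | ~~R)) | ~P   (De Morgan)
≡ ((P | ~R) & (~P | R)) | ~P   (double negation)
≡ (P | ~R | ~P) & (~P | R | ~P)   (distribute | over &)
≡ ~P | R   (simplify)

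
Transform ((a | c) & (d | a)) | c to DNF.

a | c

((a | c) & (d | a)) | c
= (a & d) | (a & a) | (c & d) | (c & a) | c
= a | c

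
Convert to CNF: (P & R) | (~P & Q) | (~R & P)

P | Q

(P & R) | (~P & Q) | (~R & P)
⇔ (P | ~P | ~R) & (P | ~P | P) & (P | Q | ~R) & (P | Q | P) & (R | ~P | ~R) & (R | ~P | P) & (R | Q | ~R) & (R | Q | P)   — distribute | over &
⇔ P | Q   — simplify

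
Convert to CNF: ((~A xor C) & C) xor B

(A | ~C | B) & (C | B) & (~C | ~A | ~B)

((~A xor C) & C) xor B
⇔ (((~A xor C) & C) | B) & ~((~A xor C) & C & B)   [expand xor]
⇔ (((~A | C) & ~(~A & C) & C) | B) & ~((~A xor C) & C & B)   [expand xor]
⇔ (((~A | C) & ~(~A & C) & C) | B) & ~((~A | C) & ~(~A & C) & C & B)   [expand xor]
⇔ (((~A | C) & (~~A | ~C) & C) | B) & ~((~A | C) & ~(~A & C) & C & B)   [De Morgan]
⇔ (((~A | C) & (A | ~C) & C) | B) & ~((~A | C) & ~(~A & C) & C & B)   [double negation]
⇔ (((~A | C) & (A | ~C) & C) | B) & (~(~A | C) | ~~(~A & C) | ~C | ~B)   [De Morgan]
⇔ (((~A | C) & (A | ~C) & C) | B) & ((~~A & ~C) | ~~(~A & C) | ~C | ~B)   [De Morgan]
⇔ (((~A | C) & (A | ~C) & C) | B) & ((A & ~C) | ~~(~A & C) | ~C | ~B)   [double negation]
⇔ (((~A | C) & (A | ~C) & C) | B) & ((A & ~C) | (~A & C) | ~C | ~B)   [double negation]
⇔ (~A | C | B) & (A | ~C | B) & (C | B) & (A | ~A | ~C | ~B) & (A | C | ~C | ~B) & (~C | ~A | ~C | ~B) & (~C | C | ~C | ~B)   [distribute | over &]
⇔ (A | ~C | B) & (C | B) & (~C | ~A | ~B)   [simplify]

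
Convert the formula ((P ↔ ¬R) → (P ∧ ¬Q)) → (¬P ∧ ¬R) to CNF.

((P ↔ ¬R) → (P ∧ ¬Q)) → (¬P ∧ ¬R)
≡ ¬((P ↔ ¬R) → (P ∧ ¬Q)) ∨ (¬P ∧ ¬R)
≡ ¬(¬(P ↔ ¬R) ∨ (P ∧ ¬Q)) ∨ (¬P ∧ ¬R)
≡ ¬(¬((P → ¬R) ∧ (¬R → P)) ∨ (P ∧ ¬Q)) ∨ (¬P ∧ ¬R)
≡ ¬(¬((¬P ∨ ¬R) ∧ (¬R → P)) ∨ (P ∧ ¬Q)) ∨ (¬P ∧ ¬R)
≡ ¬(¬((¬P ∨ ¬R) ∧ (¬¬R ∨ P)) ∨ (P ∧ ¬Q)) ∨ (¬P ∧ ¬R)
≡ (¬¬((¬P ∨ ¬R) ∧ (¬¬R ∨ P)) ∧ ¬(P ∧ ¬Q)) ∨ (¬P ∧ ¬R)
≡ ((¬P ∨ ¬R) ∧ (¬¬R ∨ P) ∧ ¬(P ∧ ¬Q)) ∨ (¬P ∧ ¬R)
≡ ((¬P ∨ ¬R) ∧ (R ∨ P) ∧ ¬(P ∧ ¬Q)) ∨ (¬P ∧ ¬R)
≡ ((¬P ∨ ¬R) ∧ (R ∨ P) ∧ (¬P ∨ ¬¬Q)) ∨ (¬P ∧ ¬R)
≡ ((¬P ∨ ¬R) ∧ (R ∨ P) ∧ (¬P ∨ Q)) ∨ (¬P ∧ ¬R)
≡ (¬P ∨ ¬R ∨ ¬P) ∧ (¬P ∨ ¬R ∨ ¬R) ∧ (R ∨ P ∨ ¬P) ∧ (R ∨ P ∨ ¬R) ∧ (¬P ∨ Q ∨ ¬P) ∧ (¬P ∨ Q ∨ ¬R)
≡ (¬P ∨ ¬R) ∧ (¬P ∨ Q)

(¬P ∨ ¬R) ∧ (¬P ∨ Q)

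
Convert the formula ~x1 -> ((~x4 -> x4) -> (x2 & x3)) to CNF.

~x1 -> ((~x4 -> x4) -> (x2 & x3))
⇔ ~~x1 | ((~x4 -> x4) -> (x2 & x3))   [eliminate ->]
⇔ ~~x1 | ~(~x4 -> x4) | (x2 & x3)   [eliminate ->]
⇔ ~~x1 | ~(~~x4 | x4) | (x2 & x3)   [eliminate ->]
⇔ x1 | ~(~~x4 | x4) | (x2 & x3)   [double negation]
⇔ x1 | (~~~x4 & ~x4) | (x2 & x3)   [De Morgan]
⇔ x1 | (~x4 & ~x4) | (x2 & x3)   [double negation]
⇔ (x1 | ~x4 | x2) & (x1 | ~x4 | x3) & (x1 | ~x4 | x2) & (x1 | ~x4 | x3)   [distribute | over &]
⇔ (x1 | ~x4 | x2) & (x1 | ~x4 | x3)   [simplify]

(x1 | ~x4 | x2) & (x1 | ~x4 | x3)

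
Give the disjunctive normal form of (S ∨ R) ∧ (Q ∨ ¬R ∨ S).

(S ∨ R) ∧ (Q ∨ ¬R ∨ S)
≡ (S ∧ Q) ∨ (S ∧ ¬R) ∨ (S ∧ S) ∨ (R ∧ Q) ∨ (R ∧ ¬R) ∨ (R ∧ S)   [distribute ∧ over ∨]
≡ S ∨ (R ∧ Q)   [simplify]

S ∨ (R ∧ Q)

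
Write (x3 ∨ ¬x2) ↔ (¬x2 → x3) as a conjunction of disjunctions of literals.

(x2 ∨ x3) ∧ (¬x2 ∨ x3)

(x3 ∨ ¬x2) ↔ (¬x2 → x3)
≡ ((x3 ∨ ¬x2) → (¬x2 → x3)) ∧ ((¬x2 → x3) → (x3 ∨ ¬x2))   — eliminate ↔
≡ (¬(x3 ∨ ¬x2) ∨ (¬x2 → x3)) ∧ ((¬x2 → x3) → (x3 ∨ ¬x2))   — eliminate →
≡ (¬(x3 ∨ ¬x2) ∨ ¬¬x2 ∨ x3) ∧ ((¬x2 → x3) → (x3 ∨ ¬x2))   — eliminate →
≡ (¬(x3 ∨ ¬x2) ∨ ¬¬x2 ∨ x3) ∧ (¬(¬x2 → x3) ∨ x3 ∨ ¬x2)   — eliminate →
≡ (¬(x3 ∨ ¬x2) ∨ ¬¬x2 ∨ x3) ∧ (¬(¬¬x2 ∨ x3) ∨ x3 ∨ ¬x2)   — eliminate →
≡ ((¬x3 ∧ ¬¬x2) ∨ ¬¬x2 ∨ x3) ∧ (¬(¬¬x2 ∨ x3) ∨ x3 ∨ ¬x2)   — De Morgan
≡ ((¬x3 ∧ x2) ∨ ¬¬x2 ∨ x3) ∧ (¬(¬¬x2 ∨ x3) ∨ x3 ∨ ¬x2)   — double negation
≡ ((¬x3 ∧ x2) ∨ x2 ∨ x3) ∧ (¬(¬¬x2 ∨ x3) ∨ x3 ∨ ¬x2)   — double negation
≡ ((¬x3 ∧ x2) ∨ x2 ∨ x3) ∧ ((¬¬¬x2 ∧ ¬x3) ∨ x3 ∨ ¬x2)   — De Morgan
≡ ((¬x3 ∧ x2) ∨ x2 ∨ x3) ∧ ((¬x2 ∧ ¬x3) ∨ x3 ∨ ¬x2)   — double negation
≡ (¬x3 ∨ x2 ∨ x3) ∧ (x2 ∨ x2 ∨ x3) ∧ (¬x2 ∨ x3 ∨ ¬x2) ∧ (¬x3 ∨ x3 ∨ ¬x2)   — distribute ∨ over ∧
≡ (x2 ∨ x3) ∧ (¬x2 ∨ x3)   — simplify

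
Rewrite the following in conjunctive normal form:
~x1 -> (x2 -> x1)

~x1 -> (x2 -> x1)
⇔ ~~x1 | (x2 -> x1)   [eliminate ->]
⇔ ~~x1 | ~x2 | x1   [eliminate ->]
⇔ x1 | ~x2 | x1   [double negation]
⇔ x1 | ~x2   [simplify]

x1 | ~x2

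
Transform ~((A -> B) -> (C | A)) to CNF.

~C & ~A

~((A -> B) -> (C | A))
≡ ~(~(A -> B) | C | A)   — eliminate ->
≡ ~(~(~A | B) | C | A)   — eliminate ->
≡ ~~(~A | B) & ~C & ~A   — De Morgan
≡ (~A | B) & ~C & ~A   — double negation
≡ ~C & ~A   — simplify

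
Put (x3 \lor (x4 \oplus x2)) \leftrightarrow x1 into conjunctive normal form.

(x3 \lor (x4 \oplus x2)) \leftrightarrow x1
= ((x3 \lor (x4 \oplus x2)) \to x1) \land (x1 \to (x3 \lor (x4 \oplus x2)))   (eliminate \leftrightarrow)
= (\lnot (x3 \lor (x4 \oplus x2)) \lor x1) \land (x1 \to (x3 \lor (x4 \oplus x2)))   (eliminate \to)
= (\lnot (x3 \lor ((x4 \lor x2) \land \lnot (x4 \land x2))) \lor x1) \land (x1 \to (x3 \lor (x4 \oplus x2)))   (expand \oplus)
= (\lnot (x3 \lor ((x4 \lor x2) \land \lnot (x4 \land x2))) \lor x1) \land (\lnot x1 \lor x3 \lor (x4 \oplus x2))   (eliminate \to)
= (\lnot (x3 \lor ((x4 \lor x2) \land \lnot (x4 \land x2))) \lor x1) \land (\lnot x1 \lor x3 \lor ((x4 \lor x2) \land \lnot (x4 \land x2)))   (expand \oplus)
= ((\lnot x3 \land \lnot ((x4 \lor x2) \land \lnot (x4 \land x2))) \lor x1) \land (\lnot x1 \lor x3 \lor ((x4 \lor x2) \land \lnot (x4 \land x2)))   (De Morgan)
= ((\lnot x3 \land (\lnot (x4 \lor x2) \lor \lnot \lnot (x4 \land x2))) \lor x1) \land (\lnot x1 \lor x3 \lor ((x4 \lor x2) \land \lnot (x4 \land x2)))   (De Morgan)
= ((\lnot x3 \land ((\lnot x4 \land \lnot x2) \lor \lnot \lnot (x4 \land x2))) \lor x1) \land (\lnot x1 \lor x3 \lor ((x4 \lor x2) \land \lnot (x4 \land x2)))   (De Morgan)
= ((\lnot x3 \land ((\lnot x4 \land \lnot x2) \lor (x4 \land x2))) \lor x1) \land (\lnot x1 \lor x3 \lor ((x4 \lor x2) \land \lnot (x4 \land x2)))   (double negation)
= ((\lnot x3 \land ((\lnot x4 \land \lnot x2) \lor (x4 \land x2))) \lor x1) \land (\lnot x1 \lor x3 \lor ((x4 \lor x2) \land (\lnot x4 \lor \lnot x2)))   (De Morgan)
= (\lnot x3 \lor x1) \land (\lnot x4 \lor x4 \lor x1) \land (\lnot x4 \lor x2 \lor x1) \land (\lnot x2 \lor x4 \lor x1) \land (\lnot x2 \lor x2 \lor x1) \land (\lnot x1 \lor x3 \lor x4 \lor x2) \land (\lnot x1 \lor x3 \lor \lnot x4 \lor \lnot x2)   (distribute \lor over \land)
= (\lnot x3 \lor x1) \land (\lnot x4 \lor x2 \lor x1) \land (\lnot x2 \lor x4 \lor x1) \land (\lnot x1 \lor x3 \lor x4 \lor x2) \land (\lnot x1 \lor x3 \lor \lnot x4 \lor \lnot x2)   (simplify)

(\lnot x3 \lor x1) \land (\lnot x4 \lor x2 \lor x1) \land (\lnot x2 \lor x4 \lor x1) \land (\lnot x1 \lor x3 \lor x4 \lor x2) \land (\lnot x1 \lor x3 \lor \lnot x4 \lor \lnot x2)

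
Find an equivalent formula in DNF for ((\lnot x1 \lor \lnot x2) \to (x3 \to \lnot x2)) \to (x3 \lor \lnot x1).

x3 \lor \lnot x1

((\lnot x1 \lor \lnot x2) \to (x3 \to \lnot x2)) \to (x3 \lor \lnot x1)
= \lnot ((\lnot x1 \lor \lnot x2) \to (x3 \to \lnot x2)) \lor x3 \lor \lnot x1
= \lnot (\lnot (\lnot x1 \lor \lnot x2) \lor (x3 \to \lnot x2)) \lor x3 \lor \lnot x1
= \lnot (\lnot (\lnot x1 \lor \lnot x2) \lor \lnot x3 \lor \lnot x2) \lor x3 \lor \lnot x1
= (\lnot \lnot (\lnot x1 \lor \lnot x2) \land \lnot \lnot x3 \land \lnot \lnot x2) \lor x3 \lor \lnot x1
= ((\lnot x1 \lor \lnot x2) \land \lnot \lnot x3 \land \lnot \lnot x2) \lor x3 \lor \lnot x1
= ((\lnot x1 \lor \lnot x2) \land x3 \land \lnot \lnot x2) \lor x3 \lor \lnot x1
= ((\lnot x1 \lor \lnot x2) \land x3 \land x2) \lor x3 \lor \lnot x1
= (\lnot x1 \land x3 \land x2) \lor (\lnot x2 \land x3 \land x2) \lor x3 \lor \lnot x1
= x3 \lor \lnot x1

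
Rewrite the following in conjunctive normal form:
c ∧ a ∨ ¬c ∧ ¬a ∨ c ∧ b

c ∧ a ∨ ¬c ∧ ¬a ∨ c ∧ b
≡ (c ∨ ¬c ∨ c) ∧ (c ∨ ¬c ∨ b) ∧ (c ∨ ¬a ∨ c) ∧ (c ∨ ¬a ∨ b) ∧ (a ∨ ¬c ∨ c) ∧ (a ∨ ¬c ∨ b) ∧ (a ∨ ¬a ∨ c) ∧ (a ∨ ¬a ∨ b)   [distribute ∨ over ∧]
≡ (c ∨ ¬a) ∧ (a ∨ ¬c ∨ b)   [simplify]

(c ∨ ¬a) ∧ (a ∨ ¬c ∨ b)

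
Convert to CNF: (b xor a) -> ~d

(b xor a) -> ~d
⇔ ~(b xor a) | ~d   [eliminate ->]
⇔ ~((b | a) & ~(b & a)) | ~d   [expand xor]
⇔ ~(b | a) | ~~(b & a) | ~d   [De Morgan]
⇔ (~b & ~a) | ~~(b & a) | ~d   [De Morgan]
⇔ (~b & ~a) | (b & a) | ~d   [double negation]
⇔ (~b | b | ~d) & (~b | a | ~d) & (~a | b | ~d) & (~a | a | ~d)   [distribute | over &]
⇔ (~b | a | ~d) & (~a | b | ~d)   [simplify]

(~b | a | ~d) & (~a | b | ~d)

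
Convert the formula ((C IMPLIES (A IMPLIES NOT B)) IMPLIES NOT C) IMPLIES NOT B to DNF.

((C IMPLIES (A IMPLIES NOT B)) IMPLIES NOT C) IMPLIES NOT B
≡ NOT ((C IMPLIES (A IMPLIES NOT B)) IMPLIES NOT C) OR NOT B
≡ NOT (NOT (C IMPLIES (A IMPLIES NOT B)) OR NOT C) OR NOT B
≡ NOT (NOT (NOT C OR (A IMPLIES NOT B)) OR NOT C) OR NOT B
≡ NOT (NOT (NOT C OR NOT A OR NOT B) OR NOT C) OR NOT B
≡ (NOT NOT (NOT C OR NOT A OR NOT B) AND NOT NOT C) OR NOT B
≡ ((NOT C OR NOT A OR NOT B) AND NOT NOT C) OR NOT B
≡ ((NOT C OR NOT A OR NOT B) AND C) OR NOT B
≡ (NOT C AND C) OR (NOT A AND C) OR (NOT B AND C) OR NOT B
≡ (NOT A AND C) OR NOT B

(NOT A AND C) OR NOT B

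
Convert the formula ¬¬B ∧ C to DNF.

B ∧ C

¬¬B ∧ C
⇔ B ∧ C   (double negation)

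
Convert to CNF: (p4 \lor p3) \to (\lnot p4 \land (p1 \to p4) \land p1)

\lnot p4 \land (\lnot p3 \lor \lnot p1 \lor p4) \land (\lnot p3 \lor p1)

(p4 \lor p3) \to (\lnot p4 \land (p1 \to p4) \land p1)
⇔ \lnot (p4 \lor p3) \lor (\lnot p4 \land (p1 \to p4) \land p1)   [eliminate \to]
⇔ \lnot (p4 \lor p3) \lor (\lnot p4 \land (\lnot p1 \lor p4) \land p1)   [eliminate \to]
⇔ (\lnot p4 \land \lnot p3) \lor (\lnot p4 \land (\lnot p1 \lor p4) \land p1)   [De Morgan]
⇔ (\lnot p4 \lor \lnot p4) \land (\lnot p4 \lor \lnot p1 \lor p4) \land (\lnot p4 \lor p1) \land (\lnot p3 \lor \lnot p4) \land (\lnot p3 \lor \lnot p1 \lor p4) \land (\lnot p3 \lor p1)   [distribute \lor over \land]
⇔ \lnot p4 \land (\lnot p3 \lor \lnot p1 \lor p4) \land (\lnot p3 \lor p1)   [simplify]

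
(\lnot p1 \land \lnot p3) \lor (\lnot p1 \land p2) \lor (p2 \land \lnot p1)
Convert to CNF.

(\lnot p1 \land \lnot p3) \lor (\lnot p1 \land p2) \lor (p2 \land \lnot p1)
≡ (\lnot p1 \lor \lnot p1 \lor p2) \land (\lnot p1 \lor \lnot p1 \lor \lnot p1) \land (\lnot p1 \lor p2 \lor p2) \land (\lnot p1 \lor p2 \lor \lnot p1) \land (\lnot p3 \lor \lnot p1 \lor p2) \land (\lnot p3 \lor \lnot p1 \lor \lnot p1) \land (\lnot p3 \lor p2 \lor p2) \land (\lnot p3 \lor p2 \lor \lnot p1)   (distribute \lor over \land)
≡ \lnot p1 \land (\lnot p3 \lor p2)   (simplify)

\lnot p1 \land (\lnot p3 \lor p2)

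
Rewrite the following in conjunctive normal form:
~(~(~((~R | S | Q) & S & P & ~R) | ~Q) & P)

~(~(~((~R | S | Q) & S & P & ~R) | ~Q) & P)
⇔ ~~(~((~R | S | Q) & S & P & ~R) | ~Q) | ~P   (De Morgan)
⇔ ~((~R | S | Q) & S & P & ~R) | ~Q | ~P   (double negation)
⇔ ~(~R | S | Q) | ~S | ~P | ~~R | ~Q | ~P   (De Morgan)
⇔ (~~R & ~S & ~Q) | ~S | ~P | ~~R | ~Q | ~P   (De Morgan)
⇔ (R & ~S & ~Q) | ~S | ~P | ~~R | ~Q | ~P   (double negation)
⇔ (R & ~S & ~Q) | ~S | ~P | R | ~Q | ~P   (double negation)
⇔ (R | ~S | ~P | R | ~Q | ~P) & (~S | ~S | ~P | R | ~Q | ~P) & (~Q | ~S | ~P | R | ~Q | ~P)   (distribute | over &)
⇔ R | ~S | ~P | ~Q   (simplify)

R | ~S | ~P | ~Q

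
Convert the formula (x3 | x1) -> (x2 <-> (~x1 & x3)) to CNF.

(x3 | x1) -> (x2 <-> (~x1 & x3))
= ~(x3 | x1) | (x2 <-> (~x1 & x3))   — eliminate ->
= ~(x3 | x1) | ((x2 -> (~x1 & x3)) & ((~x1 & x3) -> x2))   — eliminate <->
= ~(x3 | x1) | ((~x2 | (~x1 & x3)) & ((~x1 & x3) -> x2))   — eliminate ->
= ~(x3 | x1) | ((~x2 | (~x1 & x3)) & (~(~x1 & x3) | x2))   — eliminate ->
= (~x3 & ~x1) | ((~x2 | (~x1 & x3)) & (~(~x1 & x3) | x2))   — De Morgan
= (~x3 & ~x1) | ((~x2 | (~x1 & x3)) & (~~x1 | ~x3 | x2))   — De Morgan
= (~x3 & ~x1) | ((~x2 | (~x1 & x3)) & (x1 | ~x3 | x2))   — double negation
= (~x3 | ~x2 | ~x1) & (~x3 | ~x2 | x3) & (~x3 | x1 | ~x3 | x2) & (~x1 | ~x2 | ~x1) & (~x1 | ~x2 | x3) & (~x1 | x1 | ~x3 | x2)   — distribute | over &
= (~x3 | x1 | x2) & (~x1 | ~x2)   — simplify

(~x3 | x1 | x2) & (~x1 | ~x2)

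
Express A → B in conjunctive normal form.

¬A ∨ B

A → B
≡ ¬A ∨ B   — eliminate →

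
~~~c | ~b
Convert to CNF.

~c | ~b

~~~c | ~b
⇔ ~c | ~b   (double negation)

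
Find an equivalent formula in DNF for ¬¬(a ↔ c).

¬¬(a ↔ c)
= ¬¬((a → c) ∧ (c → a))   (eliminate ↔)
= ¬¬((¬a ∨ c) ∧ (c → a))   (eliminate →)
= ¬¬((¬a ∨ c) ∧ (¬c ∨ a))   (eliminate →)
= (¬a ∨ c) ∧ (¬c ∨ a)   (double negation)
= (¬a ∧ ¬c) ∨ (¬a ∧ a) ∨ (c ∧ ¬c) ∨ (c ∧ a)   (distribute ∧ over ∨)
= (¬a ∧ ¬c) ∨ (c ∧ a)   (simplify)

(¬a ∧ ¬c) ∨ (c ∧ a)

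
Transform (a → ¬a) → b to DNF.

a ∨ b

(a → ¬a) → b
= ¬(a → ¬a) ∨ b   (eliminate →)
= ¬(¬a ∨ ¬a) ∨ b   (eliminate →)
= (¬¬a ∧ ¬¬a) ∨ b   (De Morgan)
= (a ∧ ¬¬a) ∨ b   (double negation)
= (a ∧ a) ∨ b   (double negation)
= a ∨ b   (simplify)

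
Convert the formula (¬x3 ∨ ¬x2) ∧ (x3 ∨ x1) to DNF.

(¬x3 ∧ x1) ∨ (¬x2 ∧ x3) ∨ (¬x2 ∧ x1)

(¬x3 ∨ ¬x2) ∧ (x3 ∨ x1)
⇔ (¬x3 ∧ x3) ∨ (¬x3 ∧ x1) ∨ (¬x2 ∧ x3) ∨ (¬x2 ∧ x1)   [distribute ∧ over ∨]
⇔ (¬x3 ∧ x1) ∨ (¬x2 ∧ x3) ∨ (¬x2 ∧ x1)   [simplify]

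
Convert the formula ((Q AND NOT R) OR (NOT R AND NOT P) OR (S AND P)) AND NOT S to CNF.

((Q AND NOT R) OR (NOT R AND NOT P) OR (S AND P)) AND NOT S
⇔ (Q OR NOT R OR S) AND (Q OR NOT R OR P) AND (Q OR NOT P OR S) AND (Q OR NOT P OR P) AND (NOT R OR NOT R OR S) AND (NOT R OR NOT R OR P) AND (NOT R OR NOT P OR S) AND (NOT R OR NOT P OR P) AND NOT S
⇔ (Q OR NOT P OR S) AND (NOT R OR S) AND (NOT R OR P) AND NOT S

(Q OR NOT P OR S) AND (NOT R OR S) AND (NOT R OR P) AND NOT S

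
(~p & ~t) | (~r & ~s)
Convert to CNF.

(~p | ~r) & (~p | ~s) & (~t | ~r) & (~t | ~s)

(~p & ~t) | (~r & ~s)
≡ (~p | ~r) & (~p | ~s) & (~t | ~r) & (~t | ~s)   [distribute | over &]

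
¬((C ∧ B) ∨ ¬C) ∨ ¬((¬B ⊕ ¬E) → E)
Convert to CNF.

(¬C ∨ ¬B ∨ ¬E) ∧ (C ∨ B ∨ E) ∧ (C ∨ ¬E)

¬((C ∧ B) ∨ ¬C) ∨ ¬((¬B ⊕ ¬E) → E)
≡ ¬((C ∧ B) ∨ ¬C) ∨ ¬(¬(¬B ⊕ ¬E) ∨ E)   [eliminate →]
≡ ¬((C ∧ B) ∨ ¬C) ∨ ¬(¬((¬B ∨ ¬E) ∧ ¬(¬B ∧ ¬E)) ∨ E)   [expand ⊕]
≡ (¬(C ∧ B) ∧ ¬¬C) ∨ ¬(¬((¬B ∨ ¬E) ∧ ¬(¬B ∧ ¬E)) ∨ E)   [De Morgan]
≡ ((¬C ∨ ¬B) ∧ ¬¬C) ∨ ¬(¬((¬B ∨ ¬E) ∧ ¬(¬B ∧ ¬E)) ∨ E)   [De Morgan]
≡ ((¬C ∨ ¬B) ∧ C) ∨ ¬(¬((¬B ∨ ¬E) ∧ ¬(¬B ∧ ¬E)) ∨ E)   [double negation]
≡ ((¬C ∨ ¬B) ∧ C) ∨ (¬¬((¬B ∨ ¬E) ∧ ¬(¬B ∧ ¬E)) ∧ ¬E)   [De Morgan]
≡ ((¬C ∨ ¬B) ∧ C) ∨ ((¬B ∨ ¬E) ∧ ¬(¬B ∧ ¬E) ∧ ¬E)   [double negation]
≡ ((¬C ∨ ¬B) ∧ C) ∨ ((¬B ∨ ¬E) ∧ (¬¬B ∨ ¬¬E) ∧ ¬E)   [De Morgan]
≡ ((¬C ∨ ¬B) ∧ C) ∨ ((¬B ∨ ¬E) ∧ (B ∨ ¬¬E) ∧ ¬E)   [double negation]
≡ ((¬C ∨ ¬B) ∧ C) ∨ ((¬B ∨ ¬E) ∧ (B ∨ E) ∧ ¬E)   [double negation]
≡ (¬C ∨ ¬B ∨ ¬B ∨ ¬E) ∧ (¬C ∨ ¬B ∨ B ∨ E) ∧ (¬C ∨ ¬B ∨ ¬E) ∧ (C ∨ ¬B ∨ ¬E) ∧ (C ∨ B ∨ E) ∧ (C ∨ ¬E)   [distribute ∨ over ∧]
≡ (¬C ∨ ¬B ∨ ¬E) ∧ (C ∨ B ∨ E) ∧ (C ∨ ¬E)   [simplify]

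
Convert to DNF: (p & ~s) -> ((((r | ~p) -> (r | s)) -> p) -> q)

(p & ~s) -> ((((r | ~p) -> (r | s)) -> p) -> q)
⇔ ~(p & ~s) | ((((r | ~p) -> (r | s)) -> p) -> q)   [eliminate ->]
⇔ ~(p & ~s) | ~(((r | ~p) -> (r | s)) -> p) | q   [eliminate ->]
⇔ ~(p & ~s) | ~(~((r | ~p) -> (r | s)) | p) | q   [eliminate ->]
⇔ ~(p & ~s) | ~(~(~(r | ~p) | r | s) | p) | q   [eliminate ->]
⇔ ~p | ~~s | ~(~(~(r | ~p) | r | s) | p) | q   [De Morgan]
⇔ ~p | s | ~(~(~(r | ~p) | r | s) | p) | q   [double negation]
⇔ ~p | s | (~~(~(r | ~p) | r | s) & ~p) | q   [De Morgan]
⇔ ~p | s | ((~(r | ~p) | r | s) & ~p) | q   [double negation]
⇔ ~p | s | (((~r & ~~p) | r | s) & ~p) | q   [De Morgan]
⇔ ~p | s | (((~r & p) | r | s) & ~p) | q   [double negation]
⇔ ~p | s | (~r & p & ~p) | (r & ~p) | (s & ~p) | q   [distribute & over |]
⇔ ~p | s | q   [simplify]

~p | s | q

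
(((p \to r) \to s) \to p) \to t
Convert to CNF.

(((p \to r) \to s) \to p) \to t
= \lnot (((p \to r) \to s) \to p) \lor t   [eliminate \to]
= \lnot (\lnot ((p \to r) \to s) \lor p) \lor t   [eliminate \to]
= \lnot (\lnot (\lnot (p \to r) \lor s) \lor p) \lor t   [eliminate \to]
= \lnot (\lnot (\lnot (\lnot p \lor r) \lor s) \lor p) \lor t   [eliminate \to]
= (\lnot \lnot (\lnot (\lnot p \lor r) \lor s) \land \lnot p) \lor t   [De Morgan]
= ((\lnot (\lnot p \lor r) \lor s) \land \lnot p) \lor t   [double negation]
= (((\lnot \lnot p \land \lnot r) \lor s) \land \lnot p) \lor t   [De Morgan]
= (((p \land \lnot r) \lor s) \land \lnot p) \lor t   [double negation]
= (p \lor s \lor t) \land (\lnot r \lor s \lor t) \land (\lnot p \lor t)   [distribute \lor over \land]

(p \lor s \lor t) \land (\lnot r \lor s \lor t) \land (\lnot p \lor t)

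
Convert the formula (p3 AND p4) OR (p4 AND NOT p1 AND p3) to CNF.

p3 AND p4

(p3 AND p4) OR (p4 AND NOT p1 AND p3)
≡ (p3 OR p4) AND (p3 OR NOT p1) AND (p3 OR p3) AND (p4 OR p4) AND (p4 OR NOT p1) AND (p4 OR p3)   (distribute OR over AND)
≡ p3 AND p4   (simplify)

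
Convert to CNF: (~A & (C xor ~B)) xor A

(~A & (C xor ~B)) xor A
⇔ ((~A & (C xor ~B)) | A) & ~(~A & (C xor ~B) & A)   [expand xor]
⇔ ((~A & (C | ~B) & ~(C & ~B)) | A) & ~(~A & (C xor ~B) & A)   [expand xor]
⇔ ((~A & (C | ~B) & ~(C & ~B)) | A) & ~(~A & (C | ~B) & ~(C & ~B) & A)   [expand xor]
⇔ ((~A & (C | ~B) & (~C | ~~B)) | A) & ~(~A & (C | ~B) & ~(C & ~B) & A)   [De Morgan]
⇔ ((~A & (C | ~B) & (~C | B)) | A) & ~(~A & (C | ~B) & ~(C & ~B) & A)   [double negation]
⇔ ((~A & (C | ~B) & (~C | B)) | A) & (~~A | ~(C | ~B) | ~~(C & ~B) | ~A)   [De Morgan]
⇔ ((~A & (C | ~B) & (~C | B)) | A) & (A | ~(C | ~B) | ~~(C & ~B) | ~A)   [double negation]
⇔ ((~A & (C | ~B) & (~C | B)) | A) & (A | (~C & ~~B) | ~~(C & ~B) | ~A)   [De Morgan]
⇔ ((~A & (C | ~B) & (~C | B)) | A) & (A | (~C & B) | ~~(C & ~B) | ~A)   [double negation]
⇔ ((~A & (C | ~B) & (~C | B)) | A) & (A | (~C & B) | (C & ~B) | ~A)   [double negation]
⇔ (~A | A) & (C | ~B | A) & (~C | B | A) & (A | ~C | C | ~A) & (A | ~C | ~B | ~A) & (A | B | C | ~A) & (A | B | ~B | ~A)   [distribute | over &]
⇔ (C | ~B | A) & (~C | B | A)   [simplify]

(C | ~B | A) & (~C | B | A)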